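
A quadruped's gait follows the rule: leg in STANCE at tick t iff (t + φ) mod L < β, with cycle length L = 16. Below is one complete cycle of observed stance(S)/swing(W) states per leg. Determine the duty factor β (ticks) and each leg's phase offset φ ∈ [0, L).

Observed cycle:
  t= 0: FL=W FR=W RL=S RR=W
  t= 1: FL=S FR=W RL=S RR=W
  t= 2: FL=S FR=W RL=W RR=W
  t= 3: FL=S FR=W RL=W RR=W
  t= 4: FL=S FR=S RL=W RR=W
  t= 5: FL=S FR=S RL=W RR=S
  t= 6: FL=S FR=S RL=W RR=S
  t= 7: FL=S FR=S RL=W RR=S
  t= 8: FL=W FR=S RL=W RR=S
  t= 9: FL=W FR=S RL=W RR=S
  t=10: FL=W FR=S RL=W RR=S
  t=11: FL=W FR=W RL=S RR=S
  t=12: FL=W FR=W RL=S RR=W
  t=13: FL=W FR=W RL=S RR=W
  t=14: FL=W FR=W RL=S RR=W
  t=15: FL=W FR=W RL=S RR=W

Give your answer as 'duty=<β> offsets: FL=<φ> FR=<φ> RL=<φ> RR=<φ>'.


duty β = stance ticks per leg = 7
FL: stance ticks = 7; W→S at t=1 → φ=15
FR: stance ticks = 7; W→S at t=4 → φ=12
RL: stance ticks = 7; W→S at t=11 → φ=5
RR: stance ticks = 7; W→S at t=5 → φ=11

duty=7 offsets: FL=15 FR=12 RL=5 RR=11


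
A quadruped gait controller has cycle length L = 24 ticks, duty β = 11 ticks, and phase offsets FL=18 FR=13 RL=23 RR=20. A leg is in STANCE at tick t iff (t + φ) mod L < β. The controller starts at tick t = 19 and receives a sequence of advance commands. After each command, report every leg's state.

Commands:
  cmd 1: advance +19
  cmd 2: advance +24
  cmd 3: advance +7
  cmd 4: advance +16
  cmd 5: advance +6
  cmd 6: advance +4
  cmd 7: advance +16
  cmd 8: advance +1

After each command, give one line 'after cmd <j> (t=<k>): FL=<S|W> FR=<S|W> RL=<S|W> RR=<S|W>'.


after cmd 1 (t=38): FL=S FR=S RL=W RR=S
after cmd 2 (t=62): FL=S FR=S RL=W RR=S
after cmd 3 (t=69): FL=W FR=S RL=W RR=W
after cmd 4 (t=85): FL=S FR=S RL=W RR=S
after cmd 5 (t=91): FL=W FR=S RL=W RR=W
after cmd 6 (t=95): FL=W FR=W RL=W RR=W
after cmd 7 (t=111): FL=S FR=S RL=W RR=W
after cmd 8 (t=112): FL=S FR=S RL=W RR=W

start t=19: FL=W FR=S RL=W RR=W
cmd 1: advance +19 → t=38, phase=(8,3,13,10) → FL=S FR=S RL=W RR=S
cmd 2: advance +24 → t=62, phase=(8,3,13,10) → FL=S FR=S RL=W RR=S
cmd 3: advance +7 → t=69, phase=(15,10,20,17) → FL=W FR=S RL=W RR=W
cmd 4: advance +16 → t=85, phase=(7,2,12,9) → FL=S FR=S RL=W RR=S
cmd 5: advance +6 → t=91, phase=(13,8,18,15) → FL=W FR=S RL=W RR=W
cmd 6: advance +4 → t=95, phase=(17,12,22,19) → FL=W FR=W RL=W RR=W
cmd 7: advance +16 → t=111, phase=(9,4,14,11) → FL=S FR=S RL=W RR=W
cmd 8: advance +1 → t=112, phase=(10,5,15,12) → FL=S FR=S RL=W RR=W


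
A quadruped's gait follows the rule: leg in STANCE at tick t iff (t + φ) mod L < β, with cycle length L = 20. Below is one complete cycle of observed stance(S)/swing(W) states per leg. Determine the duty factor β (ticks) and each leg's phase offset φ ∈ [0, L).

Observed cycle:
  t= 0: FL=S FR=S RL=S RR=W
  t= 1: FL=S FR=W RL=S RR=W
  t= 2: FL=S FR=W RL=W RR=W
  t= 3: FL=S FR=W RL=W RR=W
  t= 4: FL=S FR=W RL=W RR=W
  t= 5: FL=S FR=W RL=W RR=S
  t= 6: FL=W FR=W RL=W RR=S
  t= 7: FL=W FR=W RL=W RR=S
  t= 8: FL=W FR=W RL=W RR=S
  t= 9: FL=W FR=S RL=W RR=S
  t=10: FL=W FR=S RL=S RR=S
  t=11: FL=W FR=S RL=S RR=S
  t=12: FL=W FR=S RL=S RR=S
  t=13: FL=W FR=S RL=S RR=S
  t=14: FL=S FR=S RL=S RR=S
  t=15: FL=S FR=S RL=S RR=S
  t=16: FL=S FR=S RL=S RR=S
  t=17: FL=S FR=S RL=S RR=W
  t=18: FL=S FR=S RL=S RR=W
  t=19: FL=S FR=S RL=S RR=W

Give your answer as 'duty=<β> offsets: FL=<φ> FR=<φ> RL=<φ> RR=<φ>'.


duty=12 offsets: FL=6 FR=11 RL=10 RR=15

duty β = stance ticks per leg = 12
FL: stance ticks = 12; W→S at t=14 → φ=6
FR: stance ticks = 12; W→S at t=9 → φ=11
RL: stance ticks = 12; W→S at t=10 → φ=10
RR: stance ticks = 12; W→S at t=5 → φ=15


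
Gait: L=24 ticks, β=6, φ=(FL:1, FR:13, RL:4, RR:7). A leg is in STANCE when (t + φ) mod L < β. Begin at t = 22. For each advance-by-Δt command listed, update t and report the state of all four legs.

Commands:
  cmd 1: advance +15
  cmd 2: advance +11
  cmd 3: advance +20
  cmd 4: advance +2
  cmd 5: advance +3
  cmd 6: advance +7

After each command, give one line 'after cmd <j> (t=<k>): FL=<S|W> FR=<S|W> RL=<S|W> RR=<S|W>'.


after cmd 1 (t=37): FL=W FR=S RL=W RR=W
after cmd 2 (t=48): FL=S FR=W RL=S RR=W
after cmd 3 (t=68): FL=W FR=W RL=S RR=S
after cmd 4 (t=70): FL=W FR=W RL=S RR=S
after cmd 5 (t=73): FL=S FR=W RL=S RR=W
after cmd 6 (t=80): FL=W FR=W RL=W RR=W

start t=22: FL=W FR=W RL=S RR=S
cmd 1: advance +15 → t=37, phase=(14,2,17,20) → FL=W FR=S RL=W RR=W
cmd 2: advance +11 → t=48, phase=(1,13,4,7) → FL=S FR=W RL=S RR=W
cmd 3: advance +20 → t=68, phase=(21,9,0,3) → FL=W FR=W RL=S RR=S
cmd 4: advance +2 → t=70, phase=(23,11,2,5) → FL=W FR=W RL=S RR=S
cmd 5: advance +3 → t=73, phase=(2,14,5,8) → FL=S FR=W RL=S RR=W
cmd 6: advance +7 → t=80, phase=(9,21,12,15) → FL=W FR=W RL=W RR=W


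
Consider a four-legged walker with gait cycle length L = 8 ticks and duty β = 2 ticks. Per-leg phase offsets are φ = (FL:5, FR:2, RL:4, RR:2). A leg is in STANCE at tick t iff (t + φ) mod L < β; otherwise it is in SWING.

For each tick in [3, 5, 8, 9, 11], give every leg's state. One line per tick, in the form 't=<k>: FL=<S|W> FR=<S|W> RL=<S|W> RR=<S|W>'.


t=3: phase=(0,5,7,5) vs β=2 → FL=S FR=W RL=W RR=W
t=5: phase=(2,7,1,7) vs β=2 → FL=W FR=W RL=S RR=W
t=8: phase=(5,2,4,2) vs β=2 → FL=W FR=W RL=W RR=W
t=9: phase=(6,3,5,3) vs β=2 → FL=W FR=W RL=W RR=W
t=11: phase=(0,5,7,5) vs β=2 → FL=S FR=W RL=W RR=W

t=3: FL=S FR=W RL=W RR=W
t=5: FL=W FR=W RL=S RR=W
t=8: FL=W FR=W RL=W RR=W
t=9: FL=W FR=W RL=W RR=W
t=11: FL=S FR=W RL=W RR=W


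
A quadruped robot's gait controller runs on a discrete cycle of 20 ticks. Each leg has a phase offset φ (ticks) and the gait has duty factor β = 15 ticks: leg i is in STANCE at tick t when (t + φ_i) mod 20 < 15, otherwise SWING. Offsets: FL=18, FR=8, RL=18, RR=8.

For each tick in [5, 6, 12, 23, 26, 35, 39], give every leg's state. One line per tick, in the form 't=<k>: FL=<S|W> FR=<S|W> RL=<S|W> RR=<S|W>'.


t=5: FL=S FR=S RL=S RR=S
t=6: FL=S FR=S RL=S RR=S
t=12: FL=S FR=S RL=S RR=S
t=23: FL=S FR=S RL=S RR=S
t=26: FL=S FR=S RL=S RR=S
t=35: FL=S FR=S RL=S RR=S
t=39: FL=W FR=S RL=W RR=S

t=5: phase=(3,13,3,13) vs β=15 → FL=S FR=S RL=S RR=S
t=6: phase=(4,14,4,14) vs β=15 → FL=S FR=S RL=S RR=S
t=12: phase=(10,0,10,0) vs β=15 → FL=S FR=S RL=S RR=S
t=23: phase=(1,11,1,11) vs β=15 → FL=S FR=S RL=S RR=S
t=26: phase=(4,14,4,14) vs β=15 → FL=S FR=S RL=S RR=S
t=35: phase=(13,3,13,3) vs β=15 → FL=S FR=S RL=S RR=S
t=39: phase=(17,7,17,7) vs β=15 → FL=W FR=S RL=W RR=S


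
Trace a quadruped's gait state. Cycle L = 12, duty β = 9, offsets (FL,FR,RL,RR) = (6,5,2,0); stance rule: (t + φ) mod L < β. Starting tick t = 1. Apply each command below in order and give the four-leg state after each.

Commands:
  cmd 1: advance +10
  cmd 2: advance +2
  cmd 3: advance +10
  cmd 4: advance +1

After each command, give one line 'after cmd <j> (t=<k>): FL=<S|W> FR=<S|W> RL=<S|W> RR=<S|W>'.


start t=1: FL=S FR=S RL=S RR=S
cmd 1: advance +10 → t=11, phase=(5,4,1,11) → FL=S FR=S RL=S RR=W
cmd 2: advance +2 → t=13, phase=(7,6,3,1) → FL=S FR=S RL=S RR=S
cmd 3: advance +10 → t=23, phase=(5,4,1,11) → FL=S FR=S RL=S RR=W
cmd 4: advance +1 → t=24, phase=(6,5,2,0) → FL=S FR=S RL=S RR=S

after cmd 1 (t=11): FL=S FR=S RL=S RR=W
after cmd 2 (t=13): FL=S FR=S RL=S RR=S
after cmd 3 (t=23): FL=S FR=S RL=S RR=W
after cmd 4 (t=24): FL=S FR=S RL=S RR=S


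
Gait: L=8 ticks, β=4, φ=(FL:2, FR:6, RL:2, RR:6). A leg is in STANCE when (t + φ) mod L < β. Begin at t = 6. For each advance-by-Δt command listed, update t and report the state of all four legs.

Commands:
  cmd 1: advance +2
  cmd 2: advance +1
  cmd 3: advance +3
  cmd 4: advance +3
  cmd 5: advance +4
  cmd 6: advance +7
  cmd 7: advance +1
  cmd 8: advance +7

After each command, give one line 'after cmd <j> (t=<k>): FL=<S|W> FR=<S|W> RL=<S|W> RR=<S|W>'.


start t=6: FL=S FR=W RL=S RR=W
cmd 1: advance +2 → t=8, phase=(2,6,2,6) → FL=S FR=W RL=S RR=W
cmd 2: advance +1 → t=9, phase=(3,7,3,7) → FL=S FR=W RL=S RR=W
cmd 3: advance +3 → t=12, phase=(6,2,6,2) → FL=W FR=S RL=W RR=S
cmd 4: advance +3 → t=15, phase=(1,5,1,5) → FL=S FR=W RL=S RR=W
cmd 5: advance +4 → t=19, phase=(5,1,5,1) → FL=W FR=S RL=W RR=S
cmd 6: advance +7 → t=26, phase=(4,0,4,0) → FL=W FR=S RL=W RR=S
cmd 7: advance +1 → t=27, phase=(5,1,5,1) → FL=W FR=S RL=W RR=S
cmd 8: advance +7 → t=34, phase=(4,0,4,0) → FL=W FR=S RL=W RR=S

after cmd 1 (t=8): FL=S FR=W RL=S RR=W
after cmd 2 (t=9): FL=S FR=W RL=S RR=W
after cmd 3 (t=12): FL=W FR=S RL=W RR=S
after cmd 4 (t=15): FL=S FR=W RL=S RR=W
after cmd 5 (t=19): FL=W FR=S RL=W RR=S
after cmd 6 (t=26): FL=W FR=S RL=W RR=S
after cmd 7 (t=27): FL=W FR=S RL=W RR=S
after cmd 8 (t=34): FL=W FR=S RL=W RR=S


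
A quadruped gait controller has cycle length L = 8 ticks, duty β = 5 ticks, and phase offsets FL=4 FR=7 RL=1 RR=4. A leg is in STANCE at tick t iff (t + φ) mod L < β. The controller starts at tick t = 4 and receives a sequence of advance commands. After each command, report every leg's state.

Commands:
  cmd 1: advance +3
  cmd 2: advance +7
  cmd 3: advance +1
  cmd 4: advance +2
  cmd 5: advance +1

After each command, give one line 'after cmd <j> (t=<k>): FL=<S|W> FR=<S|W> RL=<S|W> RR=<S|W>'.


after cmd 1 (t=7): FL=S FR=W RL=S RR=S
after cmd 2 (t=14): FL=S FR=W RL=W RR=S
after cmd 3 (t=15): FL=S FR=W RL=S RR=S
after cmd 4 (t=17): FL=W FR=S RL=S RR=W
after cmd 5 (t=18): FL=W FR=S RL=S RR=W

start t=4: FL=S FR=S RL=W RR=S
cmd 1: advance +3 → t=7, phase=(3,6,0,3) → FL=S FR=W RL=S RR=S
cmd 2: advance +7 → t=14, phase=(2,5,7,2) → FL=S FR=W RL=W RR=S
cmd 3: advance +1 → t=15, phase=(3,6,0,3) → FL=S FR=W RL=S RR=S
cmd 4: advance +2 → t=17, phase=(5,0,2,5) → FL=W FR=S RL=S RR=W
cmd 5: advance +1 → t=18, phase=(6,1,3,6) → FL=W FR=S RL=S RR=W


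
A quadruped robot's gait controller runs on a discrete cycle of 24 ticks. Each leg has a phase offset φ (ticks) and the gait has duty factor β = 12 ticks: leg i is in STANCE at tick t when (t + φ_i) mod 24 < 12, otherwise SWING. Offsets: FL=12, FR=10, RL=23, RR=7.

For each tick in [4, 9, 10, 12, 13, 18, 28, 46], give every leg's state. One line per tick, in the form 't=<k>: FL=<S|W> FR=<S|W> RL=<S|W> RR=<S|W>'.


t=4: phase=(16,14,3,11) vs β=12 → FL=W FR=W RL=S RR=S
t=9: phase=(21,19,8,16) vs β=12 → FL=W FR=W RL=S RR=W
t=10: phase=(22,20,9,17) vs β=12 → FL=W FR=W RL=S RR=W
t=12: phase=(0,22,11,19) vs β=12 → FL=S FR=W RL=S RR=W
t=13: phase=(1,23,12,20) vs β=12 → FL=S FR=W RL=W RR=W
t=18: phase=(6,4,17,1) vs β=12 → FL=S FR=S RL=W RR=S
t=28: phase=(16,14,3,11) vs β=12 → FL=W FR=W RL=S RR=S
t=46: phase=(10,8,21,5) vs β=12 → FL=S FR=S RL=W RR=S

t=4: FL=W FR=W RL=S RR=S
t=9: FL=W FR=W RL=S RR=W
t=10: FL=W FR=W RL=S RR=W
t=12: FL=S FR=W RL=S RR=W
t=13: FL=S FR=W RL=W RR=W
t=18: FL=S FR=S RL=W RR=S
t=28: FL=W FR=W RL=S RR=S
t=46: FL=S FR=S RL=W RR=S


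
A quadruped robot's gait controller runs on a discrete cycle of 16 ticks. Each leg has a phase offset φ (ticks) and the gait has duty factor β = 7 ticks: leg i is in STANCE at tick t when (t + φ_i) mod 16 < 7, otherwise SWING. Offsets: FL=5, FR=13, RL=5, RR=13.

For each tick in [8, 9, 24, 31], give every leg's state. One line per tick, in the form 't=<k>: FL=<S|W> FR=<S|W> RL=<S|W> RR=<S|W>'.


t=8: FL=W FR=S RL=W RR=S
t=9: FL=W FR=S RL=W RR=S
t=24: FL=W FR=S RL=W RR=S
t=31: FL=S FR=W RL=S RR=W

t=8: phase=(13,5,13,5) vs β=7 → FL=W FR=S RL=W RR=S
t=9: phase=(14,6,14,6) vs β=7 → FL=W FR=S RL=W RR=S
t=24: phase=(13,5,13,5) vs β=7 → FL=W FR=S RL=W RR=S
t=31: phase=(4,12,4,12) vs β=7 → FL=S FR=W RL=S RR=W


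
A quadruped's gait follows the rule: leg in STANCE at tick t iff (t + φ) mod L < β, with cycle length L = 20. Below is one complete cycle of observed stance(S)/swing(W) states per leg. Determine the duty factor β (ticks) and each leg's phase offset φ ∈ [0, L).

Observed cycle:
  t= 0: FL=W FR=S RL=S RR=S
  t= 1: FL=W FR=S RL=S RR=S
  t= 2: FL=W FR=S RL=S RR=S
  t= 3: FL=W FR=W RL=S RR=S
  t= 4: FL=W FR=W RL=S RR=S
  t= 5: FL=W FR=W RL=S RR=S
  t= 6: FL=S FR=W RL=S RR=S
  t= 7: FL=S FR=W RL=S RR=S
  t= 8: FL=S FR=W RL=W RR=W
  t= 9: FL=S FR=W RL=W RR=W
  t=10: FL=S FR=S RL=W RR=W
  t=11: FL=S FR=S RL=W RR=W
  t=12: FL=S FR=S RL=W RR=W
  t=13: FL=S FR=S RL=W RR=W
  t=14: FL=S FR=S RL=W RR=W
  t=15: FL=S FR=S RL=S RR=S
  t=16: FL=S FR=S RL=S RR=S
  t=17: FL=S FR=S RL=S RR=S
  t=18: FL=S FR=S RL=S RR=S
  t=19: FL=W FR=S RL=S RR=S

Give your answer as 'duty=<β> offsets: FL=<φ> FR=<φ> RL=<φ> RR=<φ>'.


duty β = stance ticks per leg = 13
FL: stance ticks = 13; W→S at t=6 → φ=14
FR: stance ticks = 13; W→S at t=10 → φ=10
RL: stance ticks = 13; W→S at t=15 → φ=5
RR: stance ticks = 13; W→S at t=15 → φ=5

duty=13 offsets: FL=14 FR=10 RL=5 RR=5


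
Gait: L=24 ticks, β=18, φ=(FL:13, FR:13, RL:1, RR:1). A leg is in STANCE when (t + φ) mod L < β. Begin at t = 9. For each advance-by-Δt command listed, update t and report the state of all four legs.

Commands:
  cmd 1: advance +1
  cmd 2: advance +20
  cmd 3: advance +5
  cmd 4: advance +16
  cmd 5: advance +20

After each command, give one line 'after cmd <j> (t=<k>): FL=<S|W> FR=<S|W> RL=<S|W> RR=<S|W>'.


after cmd 1 (t=10): FL=W FR=W RL=S RR=S
after cmd 2 (t=30): FL=W FR=W RL=S RR=S
after cmd 3 (t=35): FL=S FR=S RL=S RR=S
after cmd 4 (t=51): FL=S FR=S RL=S RR=S
after cmd 5 (t=71): FL=S FR=S RL=S RR=S

start t=9: FL=W FR=W RL=S RR=S
cmd 1: advance +1 → t=10, phase=(23,23,11,11) → FL=W FR=W RL=S RR=S
cmd 2: advance +20 → t=30, phase=(19,19,7,7) → FL=W FR=W RL=S RR=S
cmd 3: advance +5 → t=35, phase=(0,0,12,12) → FL=S FR=S RL=S RR=S
cmd 4: advance +16 → t=51, phase=(16,16,4,4) → FL=S FR=S RL=S RR=S
cmd 5: advance +20 → t=71, phase=(12,12,0,0) → FL=S FR=S RL=S RR=S


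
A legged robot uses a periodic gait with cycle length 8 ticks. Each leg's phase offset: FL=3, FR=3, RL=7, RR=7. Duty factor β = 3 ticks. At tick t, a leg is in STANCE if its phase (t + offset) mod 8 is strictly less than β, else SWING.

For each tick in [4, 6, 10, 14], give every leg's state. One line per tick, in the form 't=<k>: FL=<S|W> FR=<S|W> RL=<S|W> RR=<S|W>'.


t=4: phase=(7,7,3,3) vs β=3 → FL=W FR=W RL=W RR=W
t=6: phase=(1,1,5,5) vs β=3 → FL=S FR=S RL=W RR=W
t=10: phase=(5,5,1,1) vs β=3 → FL=W FR=W RL=S RR=S
t=14: phase=(1,1,5,5) vs β=3 → FL=S FR=S RL=W RR=W

t=4: FL=W FR=W RL=W RR=W
t=6: FL=S FR=S RL=W RR=W
t=10: FL=W FR=W RL=S RR=S
t=14: FL=S FR=S RL=W RR=W


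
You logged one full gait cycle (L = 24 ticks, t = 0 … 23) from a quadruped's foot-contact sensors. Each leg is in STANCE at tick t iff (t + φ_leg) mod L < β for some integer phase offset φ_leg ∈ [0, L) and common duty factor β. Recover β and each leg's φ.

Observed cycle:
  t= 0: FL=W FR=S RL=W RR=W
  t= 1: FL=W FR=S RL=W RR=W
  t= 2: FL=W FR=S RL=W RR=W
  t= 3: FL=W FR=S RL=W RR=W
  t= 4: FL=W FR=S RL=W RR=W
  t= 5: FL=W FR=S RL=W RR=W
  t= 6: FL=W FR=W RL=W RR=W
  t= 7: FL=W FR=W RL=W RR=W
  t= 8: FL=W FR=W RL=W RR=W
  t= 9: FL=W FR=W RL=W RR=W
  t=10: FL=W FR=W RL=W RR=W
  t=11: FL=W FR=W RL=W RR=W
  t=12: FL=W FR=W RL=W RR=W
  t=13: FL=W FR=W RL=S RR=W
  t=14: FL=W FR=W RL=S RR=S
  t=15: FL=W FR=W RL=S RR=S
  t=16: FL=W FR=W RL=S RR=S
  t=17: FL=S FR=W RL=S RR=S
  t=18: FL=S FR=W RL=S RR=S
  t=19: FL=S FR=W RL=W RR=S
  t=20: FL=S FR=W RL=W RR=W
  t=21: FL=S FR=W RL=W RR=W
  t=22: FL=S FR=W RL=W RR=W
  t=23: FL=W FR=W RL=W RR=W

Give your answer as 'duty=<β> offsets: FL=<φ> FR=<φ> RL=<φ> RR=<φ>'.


duty=6 offsets: FL=7 FR=0 RL=11 RR=10

duty β = stance ticks per leg = 6
FL: stance ticks = 6; W→S at t=17 → φ=7
FR: stance ticks = 6; W→S at t=0 → φ=0
RL: stance ticks = 6; W→S at t=13 → φ=11
RR: stance ticks = 6; W→S at t=14 → φ=10


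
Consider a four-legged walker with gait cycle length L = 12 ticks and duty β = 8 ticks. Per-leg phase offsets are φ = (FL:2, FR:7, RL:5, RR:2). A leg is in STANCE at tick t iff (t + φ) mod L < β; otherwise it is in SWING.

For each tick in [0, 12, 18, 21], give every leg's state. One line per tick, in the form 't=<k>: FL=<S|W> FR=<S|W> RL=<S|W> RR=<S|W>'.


t=0: phase=(2,7,5,2) vs β=8 → FL=S FR=S RL=S RR=S
t=12: phase=(2,7,5,2) vs β=8 → FL=S FR=S RL=S RR=S
t=18: phase=(8,1,11,8) vs β=8 → FL=W FR=S RL=W RR=W
t=21: phase=(11,4,2,11) vs β=8 → FL=W FR=S RL=S RR=W

t=0: FL=S FR=S RL=S RR=S
t=12: FL=S FR=S RL=S RR=S
t=18: FL=W FR=S RL=W RR=W
t=21: FL=W FR=S RL=S RR=W


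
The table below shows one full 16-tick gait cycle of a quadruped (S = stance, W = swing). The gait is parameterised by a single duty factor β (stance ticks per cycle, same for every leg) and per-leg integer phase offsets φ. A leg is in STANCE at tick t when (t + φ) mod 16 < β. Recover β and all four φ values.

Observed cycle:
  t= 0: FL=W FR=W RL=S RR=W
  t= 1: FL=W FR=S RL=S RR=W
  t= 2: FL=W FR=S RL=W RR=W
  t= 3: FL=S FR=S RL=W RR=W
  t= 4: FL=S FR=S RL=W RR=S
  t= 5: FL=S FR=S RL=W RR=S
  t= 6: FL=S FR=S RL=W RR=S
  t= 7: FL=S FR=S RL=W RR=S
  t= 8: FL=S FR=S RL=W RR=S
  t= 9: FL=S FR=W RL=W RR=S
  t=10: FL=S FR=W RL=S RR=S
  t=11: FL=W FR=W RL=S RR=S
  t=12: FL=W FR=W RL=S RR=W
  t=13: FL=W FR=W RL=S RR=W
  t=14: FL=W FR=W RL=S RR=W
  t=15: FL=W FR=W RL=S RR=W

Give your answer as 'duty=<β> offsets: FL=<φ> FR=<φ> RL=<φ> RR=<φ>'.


duty=8 offsets: FL=13 FR=15 RL=6 RR=12

duty β = stance ticks per leg = 8
FL: stance ticks = 8; W→S at t=3 → φ=13
FR: stance ticks = 8; W→S at t=1 → φ=15
RL: stance ticks = 8; W→S at t=10 → φ=6
RR: stance ticks = 8; W→S at t=4 → φ=12


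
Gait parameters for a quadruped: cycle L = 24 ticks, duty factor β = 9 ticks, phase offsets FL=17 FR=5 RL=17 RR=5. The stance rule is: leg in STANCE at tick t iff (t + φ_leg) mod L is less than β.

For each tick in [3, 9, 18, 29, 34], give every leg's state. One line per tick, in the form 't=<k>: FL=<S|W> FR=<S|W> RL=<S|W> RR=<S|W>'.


t=3: FL=W FR=S RL=W RR=S
t=9: FL=S FR=W RL=S RR=W
t=18: FL=W FR=W RL=W RR=W
t=29: FL=W FR=W RL=W RR=W
t=34: FL=S FR=W RL=S RR=W

t=3: phase=(20,8,20,8) vs β=9 → FL=W FR=S RL=W RR=S
t=9: phase=(2,14,2,14) vs β=9 → FL=S FR=W RL=S RR=W
t=18: phase=(11,23,11,23) vs β=9 → FL=W FR=W RL=W RR=W
t=29: phase=(22,10,22,10) vs β=9 → FL=W FR=W RL=W RR=W
t=34: phase=(3,15,3,15) vs β=9 → FL=S FR=W RL=S RR=W


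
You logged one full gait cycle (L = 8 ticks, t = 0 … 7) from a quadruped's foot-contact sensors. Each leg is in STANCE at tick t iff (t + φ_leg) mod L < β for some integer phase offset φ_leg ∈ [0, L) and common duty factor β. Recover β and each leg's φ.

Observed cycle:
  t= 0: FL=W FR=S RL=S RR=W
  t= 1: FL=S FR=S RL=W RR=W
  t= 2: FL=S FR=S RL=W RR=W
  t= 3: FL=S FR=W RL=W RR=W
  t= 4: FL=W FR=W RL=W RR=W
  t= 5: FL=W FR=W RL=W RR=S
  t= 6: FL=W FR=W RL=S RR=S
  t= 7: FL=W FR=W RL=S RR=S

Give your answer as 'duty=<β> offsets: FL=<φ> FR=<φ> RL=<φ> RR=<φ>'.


duty=3 offsets: FL=7 FR=0 RL=2 RR=3

duty β = stance ticks per leg = 3
FL: stance ticks = 3; W→S at t=1 → φ=7
FR: stance ticks = 3; W→S at t=0 → φ=0
RL: stance ticks = 3; W→S at t=6 → φ=2
RR: stance ticks = 3; W→S at t=5 → φ=3


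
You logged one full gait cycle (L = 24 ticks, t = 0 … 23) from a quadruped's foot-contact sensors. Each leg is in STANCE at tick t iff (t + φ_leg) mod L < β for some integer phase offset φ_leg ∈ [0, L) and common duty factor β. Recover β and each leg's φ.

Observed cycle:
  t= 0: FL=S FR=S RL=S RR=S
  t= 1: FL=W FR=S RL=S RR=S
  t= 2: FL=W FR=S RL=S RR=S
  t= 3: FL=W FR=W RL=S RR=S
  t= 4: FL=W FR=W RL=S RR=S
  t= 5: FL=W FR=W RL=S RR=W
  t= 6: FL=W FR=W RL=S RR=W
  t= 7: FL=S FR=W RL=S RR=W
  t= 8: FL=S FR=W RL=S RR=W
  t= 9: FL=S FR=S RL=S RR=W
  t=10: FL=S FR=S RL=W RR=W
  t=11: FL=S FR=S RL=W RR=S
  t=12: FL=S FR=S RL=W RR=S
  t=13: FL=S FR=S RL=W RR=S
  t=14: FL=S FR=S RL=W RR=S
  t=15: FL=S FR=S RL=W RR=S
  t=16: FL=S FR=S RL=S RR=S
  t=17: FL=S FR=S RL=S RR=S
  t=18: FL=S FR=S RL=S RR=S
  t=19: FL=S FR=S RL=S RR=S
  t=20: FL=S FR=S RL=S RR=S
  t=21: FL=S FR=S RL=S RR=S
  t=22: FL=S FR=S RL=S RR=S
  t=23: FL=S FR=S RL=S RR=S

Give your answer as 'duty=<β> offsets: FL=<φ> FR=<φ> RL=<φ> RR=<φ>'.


duty β = stance ticks per leg = 18
FL: stance ticks = 18; W→S at t=7 → φ=17
FR: stance ticks = 18; W→S at t=9 → φ=15
RL: stance ticks = 18; W→S at t=16 → φ=8
RR: stance ticks = 18; W→S at t=11 → φ=13

duty=18 offsets: FL=17 FR=15 RL=8 RR=13


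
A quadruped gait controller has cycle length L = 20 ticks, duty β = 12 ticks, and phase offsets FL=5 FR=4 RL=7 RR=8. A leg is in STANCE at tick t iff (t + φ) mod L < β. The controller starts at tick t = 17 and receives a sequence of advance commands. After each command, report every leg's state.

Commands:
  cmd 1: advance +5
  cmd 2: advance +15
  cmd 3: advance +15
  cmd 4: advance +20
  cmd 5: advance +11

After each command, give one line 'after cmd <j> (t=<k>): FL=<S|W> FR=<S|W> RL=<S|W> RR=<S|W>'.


start t=17: FL=S FR=S RL=S RR=S
cmd 1: advance +5 → t=22, phase=(7,6,9,10) → FL=S FR=S RL=S RR=S
cmd 2: advance +15 → t=37, phase=(2,1,4,5) → FL=S FR=S RL=S RR=S
cmd 3: advance +15 → t=52, phase=(17,16,19,0) → FL=W FR=W RL=W RR=S
cmd 4: advance +20 → t=72, phase=(17,16,19,0) → FL=W FR=W RL=W RR=S
cmd 5: advance +11 → t=83, phase=(8,7,10,11) → FL=S FR=S RL=S RR=S

after cmd 1 (t=22): FL=S FR=S RL=S RR=S
after cmd 2 (t=37): FL=S FR=S RL=S RR=S
after cmd 3 (t=52): FL=W FR=W RL=W RR=S
after cmd 4 (t=72): FL=W FR=W RL=W RR=S
after cmd 5 (t=83): FL=S FR=S RL=S RR=S


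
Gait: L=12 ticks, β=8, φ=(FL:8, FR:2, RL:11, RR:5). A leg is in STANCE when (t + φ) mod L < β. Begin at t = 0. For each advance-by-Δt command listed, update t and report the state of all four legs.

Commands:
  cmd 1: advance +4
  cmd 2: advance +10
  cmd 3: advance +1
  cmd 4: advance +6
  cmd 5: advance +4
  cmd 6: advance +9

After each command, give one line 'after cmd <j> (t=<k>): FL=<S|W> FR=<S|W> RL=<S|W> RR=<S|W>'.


start t=0: FL=W FR=S RL=W RR=S
cmd 1: advance +4 → t=4, phase=(0,6,3,9) → FL=S FR=S RL=S RR=W
cmd 2: advance +10 → t=14, phase=(10,4,1,7) → FL=W FR=S RL=S RR=S
cmd 3: advance +1 → t=15, phase=(11,5,2,8) → FL=W FR=S RL=S RR=W
cmd 4: advance +6 → t=21, phase=(5,11,8,2) → FL=S FR=W RL=W RR=S
cmd 5: advance +4 → t=25, phase=(9,3,0,6) → FL=W FR=S RL=S RR=S
cmd 6: advance +9 → t=34, phase=(6,0,9,3) → FL=S FR=S RL=W RR=S

after cmd 1 (t=4): FL=S FR=S RL=S RR=W
after cmd 2 (t=14): FL=W FR=S RL=S RR=S
after cmd 3 (t=15): FL=W FR=S RL=S RR=W
after cmd 4 (t=21): FL=S FR=W RL=W RR=S
after cmd 5 (t=25): FL=W FR=S RL=S RR=S
after cmd 6 (t=34): FL=S FR=S RL=W RR=S


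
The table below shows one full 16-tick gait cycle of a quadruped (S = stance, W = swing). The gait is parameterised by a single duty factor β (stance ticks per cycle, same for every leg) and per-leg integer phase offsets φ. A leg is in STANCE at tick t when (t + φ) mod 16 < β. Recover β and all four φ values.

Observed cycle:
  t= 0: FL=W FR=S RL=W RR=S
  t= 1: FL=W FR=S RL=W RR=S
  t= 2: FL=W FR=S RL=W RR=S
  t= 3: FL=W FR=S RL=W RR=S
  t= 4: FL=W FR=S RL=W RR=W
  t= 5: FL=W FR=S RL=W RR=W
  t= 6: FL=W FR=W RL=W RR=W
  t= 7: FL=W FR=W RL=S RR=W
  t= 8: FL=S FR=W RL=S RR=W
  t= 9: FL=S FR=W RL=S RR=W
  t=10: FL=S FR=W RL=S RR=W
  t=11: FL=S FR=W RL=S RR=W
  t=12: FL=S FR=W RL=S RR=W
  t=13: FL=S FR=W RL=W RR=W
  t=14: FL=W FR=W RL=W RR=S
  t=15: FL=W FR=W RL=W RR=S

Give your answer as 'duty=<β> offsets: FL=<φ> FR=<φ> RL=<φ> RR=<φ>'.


duty β = stance ticks per leg = 6
FL: stance ticks = 6; W→S at t=8 → φ=8
FR: stance ticks = 6; W→S at t=0 → φ=0
RL: stance ticks = 6; W→S at t=7 → φ=9
RR: stance ticks = 6; W→S at t=14 → φ=2

duty=6 offsets: FL=8 FR=0 RL=9 RR=2


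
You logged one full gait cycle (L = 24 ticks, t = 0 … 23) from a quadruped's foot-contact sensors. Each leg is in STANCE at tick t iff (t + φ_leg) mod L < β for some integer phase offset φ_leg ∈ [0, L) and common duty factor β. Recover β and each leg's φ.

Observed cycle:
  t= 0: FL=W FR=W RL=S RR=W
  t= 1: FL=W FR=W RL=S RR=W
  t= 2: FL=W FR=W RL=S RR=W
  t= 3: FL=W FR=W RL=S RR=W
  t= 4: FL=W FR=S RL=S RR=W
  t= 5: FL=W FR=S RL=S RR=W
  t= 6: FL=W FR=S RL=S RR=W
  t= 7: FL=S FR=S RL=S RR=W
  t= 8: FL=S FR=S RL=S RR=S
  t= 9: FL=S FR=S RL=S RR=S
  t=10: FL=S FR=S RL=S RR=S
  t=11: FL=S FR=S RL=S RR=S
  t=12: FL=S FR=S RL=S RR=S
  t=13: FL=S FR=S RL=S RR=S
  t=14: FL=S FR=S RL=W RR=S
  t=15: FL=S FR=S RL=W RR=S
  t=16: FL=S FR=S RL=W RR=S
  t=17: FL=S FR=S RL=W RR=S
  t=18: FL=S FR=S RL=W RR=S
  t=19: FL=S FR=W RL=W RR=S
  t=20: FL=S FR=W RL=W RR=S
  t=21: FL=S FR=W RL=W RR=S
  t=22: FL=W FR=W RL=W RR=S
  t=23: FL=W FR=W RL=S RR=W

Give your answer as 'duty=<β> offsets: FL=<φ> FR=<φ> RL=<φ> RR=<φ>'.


duty=15 offsets: FL=17 FR=20 RL=1 RR=16

duty β = stance ticks per leg = 15
FL: stance ticks = 15; W→S at t=7 → φ=17
FR: stance ticks = 15; W→S at t=4 → φ=20
RL: stance ticks = 15; W→S at t=23 → φ=1
RR: stance ticks = 15; W→S at t=8 → φ=16


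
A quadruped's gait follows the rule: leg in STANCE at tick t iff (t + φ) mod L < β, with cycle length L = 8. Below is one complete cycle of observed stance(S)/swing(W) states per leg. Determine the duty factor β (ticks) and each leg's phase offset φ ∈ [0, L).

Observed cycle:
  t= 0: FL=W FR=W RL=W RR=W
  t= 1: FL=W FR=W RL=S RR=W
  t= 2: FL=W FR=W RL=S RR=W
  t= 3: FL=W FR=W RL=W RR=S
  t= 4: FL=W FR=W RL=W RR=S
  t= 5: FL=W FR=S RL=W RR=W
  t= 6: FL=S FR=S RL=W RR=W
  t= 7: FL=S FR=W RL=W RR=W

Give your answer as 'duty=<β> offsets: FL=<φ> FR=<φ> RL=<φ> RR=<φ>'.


duty=2 offsets: FL=2 FR=3 RL=7 RR=5

duty β = stance ticks per leg = 2
FL: stance ticks = 2; W→S at t=6 → φ=2
FR: stance ticks = 2; W→S at t=5 → φ=3
RL: stance ticks = 2; W→S at t=1 → φ=7
RR: stance ticks = 2; W→S at t=3 → φ=5


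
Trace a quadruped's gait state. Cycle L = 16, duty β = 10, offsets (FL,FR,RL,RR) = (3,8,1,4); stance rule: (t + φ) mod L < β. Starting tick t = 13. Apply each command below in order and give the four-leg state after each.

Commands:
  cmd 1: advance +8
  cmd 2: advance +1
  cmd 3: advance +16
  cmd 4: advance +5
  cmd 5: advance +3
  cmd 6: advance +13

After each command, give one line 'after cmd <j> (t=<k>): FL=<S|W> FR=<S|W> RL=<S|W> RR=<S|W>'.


after cmd 1 (t=21): FL=S FR=W RL=S RR=S
after cmd 2 (t=22): FL=S FR=W RL=S RR=W
after cmd 3 (t=38): FL=S FR=W RL=S RR=W
after cmd 4 (t=43): FL=W FR=S RL=W RR=W
after cmd 5 (t=46): FL=S FR=S RL=W RR=S
after cmd 6 (t=59): FL=W FR=S RL=W RR=W

start t=13: FL=S FR=S RL=W RR=S
cmd 1: advance +8 → t=21, phase=(8,13,6,9) → FL=S FR=W RL=S RR=S
cmd 2: advance +1 → t=22, phase=(9,14,7,10) → FL=S FR=W RL=S RR=W
cmd 3: advance +16 → t=38, phase=(9,14,7,10) → FL=S FR=W RL=S RR=W
cmd 4: advance +5 → t=43, phase=(14,3,12,15) → FL=W FR=S RL=W RR=W
cmd 5: advance +3 → t=46, phase=(1,6,15,2) → FL=S FR=S RL=W RR=S
cmd 6: advance +13 → t=59, phase=(14,3,12,15) → FL=W FR=S RL=W RR=W


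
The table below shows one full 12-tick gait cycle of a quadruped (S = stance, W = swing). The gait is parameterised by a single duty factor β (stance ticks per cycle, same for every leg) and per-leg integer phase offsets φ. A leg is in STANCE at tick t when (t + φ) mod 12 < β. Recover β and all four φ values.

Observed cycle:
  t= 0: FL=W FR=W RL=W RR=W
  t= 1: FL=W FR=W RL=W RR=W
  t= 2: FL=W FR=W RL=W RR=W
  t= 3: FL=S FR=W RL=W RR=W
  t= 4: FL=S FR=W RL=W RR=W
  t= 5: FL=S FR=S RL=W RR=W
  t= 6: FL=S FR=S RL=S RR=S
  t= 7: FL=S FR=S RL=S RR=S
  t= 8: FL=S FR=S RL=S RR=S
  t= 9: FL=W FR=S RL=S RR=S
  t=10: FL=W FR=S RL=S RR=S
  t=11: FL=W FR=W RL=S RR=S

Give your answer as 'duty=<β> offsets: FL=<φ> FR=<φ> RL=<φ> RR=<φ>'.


duty=6 offsets: FL=9 FR=7 RL=6 RR=6

duty β = stance ticks per leg = 6
FL: stance ticks = 6; W→S at t=3 → φ=9
FR: stance ticks = 6; W→S at t=5 → φ=7
RL: stance ticks = 6; W→S at t=6 → φ=6
RR: stance ticks = 6; W→S at t=6 → φ=6


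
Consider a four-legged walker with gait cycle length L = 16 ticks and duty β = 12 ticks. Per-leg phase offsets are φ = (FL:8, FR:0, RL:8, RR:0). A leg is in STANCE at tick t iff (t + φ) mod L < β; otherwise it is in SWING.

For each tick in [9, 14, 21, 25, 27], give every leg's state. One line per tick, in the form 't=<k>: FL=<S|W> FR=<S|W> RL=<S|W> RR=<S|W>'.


t=9: FL=S FR=S RL=S RR=S
t=14: FL=S FR=W RL=S RR=W
t=21: FL=W FR=S RL=W RR=S
t=25: FL=S FR=S RL=S RR=S
t=27: FL=S FR=S RL=S RR=S

t=9: phase=(1,9,1,9) vs β=12 → FL=S FR=S RL=S RR=S
t=14: phase=(6,14,6,14) vs β=12 → FL=S FR=W RL=S RR=W
t=21: phase=(13,5,13,5) vs β=12 → FL=W FR=S RL=W RR=S
t=25: phase=(1,9,1,9) vs β=12 → FL=S FR=S RL=S RR=S
t=27: phase=(3,11,3,11) vs β=12 → FL=S FR=S RL=S RR=S


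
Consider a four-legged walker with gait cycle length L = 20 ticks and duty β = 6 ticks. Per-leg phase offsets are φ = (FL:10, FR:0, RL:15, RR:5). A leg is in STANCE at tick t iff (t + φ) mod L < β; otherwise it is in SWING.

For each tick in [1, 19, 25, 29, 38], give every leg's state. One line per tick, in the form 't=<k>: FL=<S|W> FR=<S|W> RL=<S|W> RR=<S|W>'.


t=1: phase=(11,1,16,6) vs β=6 → FL=W FR=S RL=W RR=W
t=19: phase=(9,19,14,4) vs β=6 → FL=W FR=W RL=W RR=S
t=25: phase=(15,5,0,10) vs β=6 → FL=W FR=S RL=S RR=W
t=29: phase=(19,9,4,14) vs β=6 → FL=W FR=W RL=S RR=W
t=38: phase=(8,18,13,3) vs β=6 → FL=W FR=W RL=W RR=S

t=1: FL=W FR=S RL=W RR=W
t=19: FL=W FR=W RL=W RR=S
t=25: FL=W FR=S RL=S RR=W
t=29: FL=W FR=W RL=S RR=W
t=38: FL=W FR=W RL=W RR=S


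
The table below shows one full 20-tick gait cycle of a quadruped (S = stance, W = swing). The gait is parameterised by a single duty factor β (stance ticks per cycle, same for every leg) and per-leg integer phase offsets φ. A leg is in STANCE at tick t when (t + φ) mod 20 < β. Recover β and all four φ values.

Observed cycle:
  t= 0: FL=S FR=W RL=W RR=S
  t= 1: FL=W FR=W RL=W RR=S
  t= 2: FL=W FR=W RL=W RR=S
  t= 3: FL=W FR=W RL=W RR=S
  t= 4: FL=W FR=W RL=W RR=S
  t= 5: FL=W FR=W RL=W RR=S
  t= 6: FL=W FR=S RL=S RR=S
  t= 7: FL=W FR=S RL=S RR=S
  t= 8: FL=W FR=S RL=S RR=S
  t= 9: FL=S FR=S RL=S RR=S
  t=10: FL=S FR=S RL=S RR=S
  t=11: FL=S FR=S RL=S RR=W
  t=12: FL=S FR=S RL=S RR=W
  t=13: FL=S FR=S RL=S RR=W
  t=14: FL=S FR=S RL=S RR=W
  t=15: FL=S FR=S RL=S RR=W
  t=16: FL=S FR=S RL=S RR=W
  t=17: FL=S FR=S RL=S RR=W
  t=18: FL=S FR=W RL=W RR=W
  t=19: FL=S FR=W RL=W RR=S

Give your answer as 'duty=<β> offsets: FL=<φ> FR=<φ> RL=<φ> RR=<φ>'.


duty=12 offsets: FL=11 FR=14 RL=14 RR=1

duty β = stance ticks per leg = 12
FL: stance ticks = 12; W→S at t=9 → φ=11
FR: stance ticks = 12; W→S at t=6 → φ=14
RL: stance ticks = 12; W→S at t=6 → φ=14
RR: stance ticks = 12; W→S at t=19 → φ=1


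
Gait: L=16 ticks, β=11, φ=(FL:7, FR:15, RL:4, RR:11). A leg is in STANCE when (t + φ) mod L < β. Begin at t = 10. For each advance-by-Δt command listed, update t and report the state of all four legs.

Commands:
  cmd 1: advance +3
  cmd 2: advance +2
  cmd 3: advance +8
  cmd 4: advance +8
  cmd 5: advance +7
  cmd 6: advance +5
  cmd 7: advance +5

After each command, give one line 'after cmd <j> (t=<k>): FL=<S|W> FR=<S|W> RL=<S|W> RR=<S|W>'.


start t=10: FL=S FR=S RL=W RR=S
cmd 1: advance +3 → t=13, phase=(4,12,1,8) → FL=S FR=W RL=S RR=S
cmd 2: advance +2 → t=15, phase=(6,14,3,10) → FL=S FR=W RL=S RR=S
cmd 3: advance +8 → t=23, phase=(14,6,11,2) → FL=W FR=S RL=W RR=S
cmd 4: advance +8 → t=31, phase=(6,14,3,10) → FL=S FR=W RL=S RR=S
cmd 5: advance +7 → t=38, phase=(13,5,10,1) → FL=W FR=S RL=S RR=S
cmd 6: advance +5 → t=43, phase=(2,10,15,6) → FL=S FR=S RL=W RR=S
cmd 7: advance +5 → t=48, phase=(7,15,4,11) → FL=S FR=W RL=S RR=W

after cmd 1 (t=13): FL=S FR=W RL=S RR=S
after cmd 2 (t=15): FL=S FR=W RL=S RR=S
after cmd 3 (t=23): FL=W FR=S RL=W RR=S
after cmd 4 (t=31): FL=S FR=W RL=S RR=S
after cmd 5 (t=38): FL=W FR=S RL=S RR=S
after cmd 6 (t=43): FL=S FR=S RL=W RR=S
after cmd 7 (t=48): FL=S FR=W RL=S RR=W


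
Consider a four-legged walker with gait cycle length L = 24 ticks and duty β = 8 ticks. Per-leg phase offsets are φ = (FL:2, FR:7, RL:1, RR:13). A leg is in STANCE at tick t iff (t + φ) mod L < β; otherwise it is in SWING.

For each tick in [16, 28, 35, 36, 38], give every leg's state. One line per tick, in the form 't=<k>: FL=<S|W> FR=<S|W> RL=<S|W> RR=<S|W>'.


t=16: phase=(18,23,17,5) vs β=8 → FL=W FR=W RL=W RR=S
t=28: phase=(6,11,5,17) vs β=8 → FL=S FR=W RL=S RR=W
t=35: phase=(13,18,12,0) vs β=8 → FL=W FR=W RL=W RR=S
t=36: phase=(14,19,13,1) vs β=8 → FL=W FR=W RL=W RR=S
t=38: phase=(16,21,15,3) vs β=8 → FL=W FR=W RL=W RR=S

t=16: FL=W FR=W RL=W RR=S
t=28: FL=S FR=W RL=S RR=W
t=35: FL=W FR=W RL=W RR=S
t=36: FL=W FR=W RL=W RR=S
t=38: FL=W FR=W RL=W RR=S


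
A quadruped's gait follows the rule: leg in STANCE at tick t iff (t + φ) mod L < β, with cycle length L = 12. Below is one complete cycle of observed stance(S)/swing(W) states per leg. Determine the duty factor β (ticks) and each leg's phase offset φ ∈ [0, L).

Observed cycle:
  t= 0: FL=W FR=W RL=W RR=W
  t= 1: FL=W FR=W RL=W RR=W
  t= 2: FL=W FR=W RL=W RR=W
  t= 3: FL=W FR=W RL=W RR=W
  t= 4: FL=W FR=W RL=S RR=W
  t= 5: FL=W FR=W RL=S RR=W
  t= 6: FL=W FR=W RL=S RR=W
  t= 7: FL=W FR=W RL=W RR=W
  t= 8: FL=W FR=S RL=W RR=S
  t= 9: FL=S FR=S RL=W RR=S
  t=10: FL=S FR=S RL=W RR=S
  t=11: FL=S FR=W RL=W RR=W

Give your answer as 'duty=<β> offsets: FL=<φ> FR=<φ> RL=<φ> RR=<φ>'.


duty=3 offsets: FL=3 FR=4 RL=8 RR=4

duty β = stance ticks per leg = 3
FL: stance ticks = 3; W→S at t=9 → φ=3
FR: stance ticks = 3; W→S at t=8 → φ=4
RL: stance ticks = 3; W→S at t=4 → φ=8
RR: stance ticks = 3; W→S at t=8 → φ=4


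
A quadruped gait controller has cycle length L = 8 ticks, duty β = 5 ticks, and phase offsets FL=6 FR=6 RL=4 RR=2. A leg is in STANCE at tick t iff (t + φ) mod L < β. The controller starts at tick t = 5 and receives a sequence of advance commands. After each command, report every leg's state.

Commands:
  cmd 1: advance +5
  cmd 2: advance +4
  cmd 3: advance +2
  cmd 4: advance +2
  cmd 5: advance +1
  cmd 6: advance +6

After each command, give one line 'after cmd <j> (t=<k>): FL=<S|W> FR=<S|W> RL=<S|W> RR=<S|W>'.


start t=5: FL=S FR=S RL=S RR=W
cmd 1: advance +5 → t=10, phase=(0,0,6,4) → FL=S FR=S RL=W RR=S
cmd 2: advance +4 → t=14, phase=(4,4,2,0) → FL=S FR=S RL=S RR=S
cmd 3: advance +2 → t=16, phase=(6,6,4,2) → FL=W FR=W RL=S RR=S
cmd 4: advance +2 → t=18, phase=(0,0,6,4) → FL=S FR=S RL=W RR=S
cmd 5: advance +1 → t=19, phase=(1,1,7,5) → FL=S FR=S RL=W RR=W
cmd 6: advance +6 → t=25, phase=(7,7,5,3) → FL=W FR=W RL=W RR=S

after cmd 1 (t=10): FL=S FR=S RL=W RR=S
after cmd 2 (t=14): FL=S FR=S RL=S RR=S
after cmd 3 (t=16): FL=W FR=W RL=S RR=S
after cmd 4 (t=18): FL=S FR=S RL=W RR=S
after cmd 5 (t=19): FL=S FR=S RL=W RR=W
after cmd 6 (t=25): FL=W FR=W RL=W RR=S


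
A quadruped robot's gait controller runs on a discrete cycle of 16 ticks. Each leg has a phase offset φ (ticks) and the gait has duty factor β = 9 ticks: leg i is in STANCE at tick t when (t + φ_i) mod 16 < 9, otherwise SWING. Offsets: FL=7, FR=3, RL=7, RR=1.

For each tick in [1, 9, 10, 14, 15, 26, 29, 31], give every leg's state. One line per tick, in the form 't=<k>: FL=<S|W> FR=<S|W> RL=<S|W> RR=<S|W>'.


t=1: phase=(8,4,8,2) vs β=9 → FL=S FR=S RL=S RR=S
t=9: phase=(0,12,0,10) vs β=9 → FL=S FR=W RL=S RR=W
t=10: phase=(1,13,1,11) vs β=9 → FL=S FR=W RL=S RR=W
t=14: phase=(5,1,5,15) vs β=9 → FL=S FR=S RL=S RR=W
t=15: phase=(6,2,6,0) vs β=9 → FL=S FR=S RL=S RR=S
t=26: phase=(1,13,1,11) vs β=9 → FL=S FR=W RL=S RR=W
t=29: phase=(4,0,4,14) vs β=9 → FL=S FR=S RL=S RR=W
t=31: phase=(6,2,6,0) vs β=9 → FL=S FR=S RL=S RR=S

t=1: FL=S FR=S RL=S RR=S
t=9: FL=S FR=W RL=S RR=W
t=10: FL=S FR=W RL=S RR=W
t=14: FL=S FR=S RL=S RR=W
t=15: FL=S FR=S RL=S RR=S
t=26: FL=S FR=W RL=S RR=W
t=29: FL=S FR=S RL=S RR=W
t=31: FL=S FR=S RL=S RR=S


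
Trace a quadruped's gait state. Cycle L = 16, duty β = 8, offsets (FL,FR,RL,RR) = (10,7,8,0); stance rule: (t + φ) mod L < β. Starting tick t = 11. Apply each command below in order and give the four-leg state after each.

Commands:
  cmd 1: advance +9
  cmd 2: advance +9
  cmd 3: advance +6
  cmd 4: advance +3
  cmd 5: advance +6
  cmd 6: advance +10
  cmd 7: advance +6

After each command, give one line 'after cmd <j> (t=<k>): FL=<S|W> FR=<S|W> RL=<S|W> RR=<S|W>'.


start t=11: FL=S FR=S RL=S RR=W
cmd 1: advance +9 → t=20, phase=(14,11,12,4) → FL=W FR=W RL=W RR=S
cmd 2: advance +9 → t=29, phase=(7,4,5,13) → FL=S FR=S RL=S RR=W
cmd 3: advance +6 → t=35, phase=(13,10,11,3) → FL=W FR=W RL=W RR=S
cmd 4: advance +3 → t=38, phase=(0,13,14,6) → FL=S FR=W RL=W RR=S
cmd 5: advance +6 → t=44, phase=(6,3,4,12) → FL=S FR=S RL=S RR=W
cmd 6: advance +10 → t=54, phase=(0,13,14,6) → FL=S FR=W RL=W RR=S
cmd 7: advance +6 → t=60, phase=(6,3,4,12) → FL=S FR=S RL=S RR=W

after cmd 1 (t=20): FL=W FR=W RL=W RR=S
after cmd 2 (t=29): FL=S FR=S RL=S RR=W
after cmd 3 (t=35): FL=W FR=W RL=W RR=S
after cmd 4 (t=38): FL=S FR=W RL=W RR=S
after cmd 5 (t=44): FL=S FR=S RL=S RR=W
after cmd 6 (t=54): FL=S FR=W RL=W RR=S
after cmd 7 (t=60): FL=S FR=S RL=S RR=W


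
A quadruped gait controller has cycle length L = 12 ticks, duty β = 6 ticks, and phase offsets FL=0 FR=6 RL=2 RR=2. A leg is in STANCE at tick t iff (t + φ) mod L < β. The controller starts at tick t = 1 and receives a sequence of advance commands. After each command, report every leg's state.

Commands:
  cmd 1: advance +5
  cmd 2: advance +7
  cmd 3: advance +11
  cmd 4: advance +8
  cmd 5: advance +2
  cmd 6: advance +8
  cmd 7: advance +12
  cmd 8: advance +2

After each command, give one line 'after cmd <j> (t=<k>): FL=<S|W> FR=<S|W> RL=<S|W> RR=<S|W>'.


start t=1: FL=S FR=W RL=S RR=S
cmd 1: advance +5 → t=6, phase=(6,0,8,8) → FL=W FR=S RL=W RR=W
cmd 2: advance +7 → t=13, phase=(1,7,3,3) → FL=S FR=W RL=S RR=S
cmd 3: advance +11 → t=24, phase=(0,6,2,2) → FL=S FR=W RL=S RR=S
cmd 4: advance +8 → t=32, phase=(8,2,10,10) → FL=W FR=S RL=W RR=W
cmd 5: advance +2 → t=34, phase=(10,4,0,0) → FL=W FR=S RL=S RR=S
cmd 6: advance +8 → t=42, phase=(6,0,8,8) → FL=W FR=S RL=W RR=W
cmd 7: advance +12 → t=54, phase=(6,0,8,8) → FL=W FR=S RL=W RR=W
cmd 8: advance +2 → t=56, phase=(8,2,10,10) → FL=W FR=S RL=W RR=W

after cmd 1 (t=6): FL=W FR=S RL=W RR=W
after cmd 2 (t=13): FL=S FR=W RL=S RR=S
after cmd 3 (t=24): FL=S FR=W RL=S RR=S
after cmd 4 (t=32): FL=W FR=S RL=W RR=W
after cmd 5 (t=34): FL=W FR=S RL=S RR=S
after cmd 6 (t=42): FL=W FR=S RL=W RR=W
after cmd 7 (t=54): FL=W FR=S RL=W RR=W
after cmd 8 (t=56): FL=W FR=S RL=W RR=W


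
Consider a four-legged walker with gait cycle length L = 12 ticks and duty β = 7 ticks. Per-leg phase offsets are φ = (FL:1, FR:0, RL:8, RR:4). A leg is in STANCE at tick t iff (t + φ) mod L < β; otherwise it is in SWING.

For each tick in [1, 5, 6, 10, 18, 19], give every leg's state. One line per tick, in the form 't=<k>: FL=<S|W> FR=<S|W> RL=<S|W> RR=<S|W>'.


t=1: phase=(2,1,9,5) vs β=7 → FL=S FR=S RL=W RR=S
t=5: phase=(6,5,1,9) vs β=7 → FL=S FR=S RL=S RR=W
t=6: phase=(7,6,2,10) vs β=7 → FL=W FR=S RL=S RR=W
t=10: phase=(11,10,6,2) vs β=7 → FL=W FR=W RL=S RR=S
t=18: phase=(7,6,2,10) vs β=7 → FL=W FR=S RL=S RR=W
t=19: phase=(8,7,3,11) vs β=7 → FL=W FR=W RL=S RR=W

t=1: FL=S FR=S RL=W RR=S
t=5: FL=S FR=S RL=S RR=W
t=6: FL=W FR=S RL=S RR=W
t=10: FL=W FR=W RL=S RR=S
t=18: FL=W FR=S RL=S RR=W
t=19: FL=W FR=W RL=S RR=W


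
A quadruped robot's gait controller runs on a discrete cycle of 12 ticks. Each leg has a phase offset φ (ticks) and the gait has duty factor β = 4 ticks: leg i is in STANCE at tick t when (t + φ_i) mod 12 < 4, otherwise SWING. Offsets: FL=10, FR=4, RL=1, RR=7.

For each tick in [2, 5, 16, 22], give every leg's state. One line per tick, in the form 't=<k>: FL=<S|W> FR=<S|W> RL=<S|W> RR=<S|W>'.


t=2: phase=(0,6,3,9) vs β=4 → FL=S FR=W RL=S RR=W
t=5: phase=(3,9,6,0) vs β=4 → FL=S FR=W RL=W RR=S
t=16: phase=(2,8,5,11) vs β=4 → FL=S FR=W RL=W RR=W
t=22: phase=(8,2,11,5) vs β=4 → FL=W FR=S RL=W RR=W

t=2: FL=S FR=W RL=S RR=W
t=5: FL=S FR=W RL=W RR=S
t=16: FL=S FR=W RL=W RR=W
t=22: FL=W FR=S RL=W RR=W
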